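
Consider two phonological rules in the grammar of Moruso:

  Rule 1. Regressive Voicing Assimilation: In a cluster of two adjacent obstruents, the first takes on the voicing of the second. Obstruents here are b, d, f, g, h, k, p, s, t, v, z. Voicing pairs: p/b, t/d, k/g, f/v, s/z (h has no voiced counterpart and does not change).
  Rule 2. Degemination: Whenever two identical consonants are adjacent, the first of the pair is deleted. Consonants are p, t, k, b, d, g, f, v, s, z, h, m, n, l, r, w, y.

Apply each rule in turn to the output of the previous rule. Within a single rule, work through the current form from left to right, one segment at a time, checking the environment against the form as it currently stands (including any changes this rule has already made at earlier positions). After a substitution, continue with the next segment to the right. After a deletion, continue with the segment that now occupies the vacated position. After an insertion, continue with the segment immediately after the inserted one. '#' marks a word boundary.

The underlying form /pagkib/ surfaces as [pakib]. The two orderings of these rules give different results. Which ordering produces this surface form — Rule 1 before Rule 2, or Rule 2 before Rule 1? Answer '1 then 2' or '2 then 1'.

1 then 2

Order 1 then 2:
  1 Regressive Voicing Assimilation: [pagkib] → [pakkib]
  2 Degemination: [pakkib] → [pakib]
  result: [pakib]
Order 2 then 1:
  2 Degemination: no change — [pagkib]
  1 Regressive Voicing Assimilation: [pagkib] → [pakkib]
  result: [pakkib]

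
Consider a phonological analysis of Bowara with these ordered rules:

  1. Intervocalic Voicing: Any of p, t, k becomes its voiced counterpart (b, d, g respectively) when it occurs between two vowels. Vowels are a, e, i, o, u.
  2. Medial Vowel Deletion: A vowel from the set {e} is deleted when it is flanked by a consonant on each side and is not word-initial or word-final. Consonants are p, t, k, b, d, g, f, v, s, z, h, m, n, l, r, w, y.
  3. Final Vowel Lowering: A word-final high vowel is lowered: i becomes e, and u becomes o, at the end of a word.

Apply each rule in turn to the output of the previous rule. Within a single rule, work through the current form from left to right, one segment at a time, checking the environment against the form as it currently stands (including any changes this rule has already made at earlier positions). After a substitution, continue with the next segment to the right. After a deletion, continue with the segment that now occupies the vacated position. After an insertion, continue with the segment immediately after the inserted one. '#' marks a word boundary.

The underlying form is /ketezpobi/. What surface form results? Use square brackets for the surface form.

[kdzpobe]

1 Intervocalic Voicing: [ketezpobi] → [kedezpobi]
2 Medial Vowel Deletion: [kedezpobi] → [kdzpobi]
3 Final Vowel Lowering: [kdzpobi] → [kdzpobe]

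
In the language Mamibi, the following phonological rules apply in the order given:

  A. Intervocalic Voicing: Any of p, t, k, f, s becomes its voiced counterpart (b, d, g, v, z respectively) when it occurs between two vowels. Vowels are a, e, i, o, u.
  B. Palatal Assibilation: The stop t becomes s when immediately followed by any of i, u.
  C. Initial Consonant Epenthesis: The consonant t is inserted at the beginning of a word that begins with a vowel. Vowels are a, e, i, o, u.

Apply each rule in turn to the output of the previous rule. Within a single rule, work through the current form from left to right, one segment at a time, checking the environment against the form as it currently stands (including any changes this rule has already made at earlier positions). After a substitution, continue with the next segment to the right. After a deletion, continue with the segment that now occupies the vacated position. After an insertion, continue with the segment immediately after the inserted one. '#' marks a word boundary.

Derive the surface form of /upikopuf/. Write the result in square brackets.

A Intervocalic Voicing: [upikopuf] → [ubigobuf]
B Palatal Assibilation: no change — [ubigobuf]
C Initial Consonant Epenthesis: [ubigobuf] → [tubigobuf]

[tubigobuf]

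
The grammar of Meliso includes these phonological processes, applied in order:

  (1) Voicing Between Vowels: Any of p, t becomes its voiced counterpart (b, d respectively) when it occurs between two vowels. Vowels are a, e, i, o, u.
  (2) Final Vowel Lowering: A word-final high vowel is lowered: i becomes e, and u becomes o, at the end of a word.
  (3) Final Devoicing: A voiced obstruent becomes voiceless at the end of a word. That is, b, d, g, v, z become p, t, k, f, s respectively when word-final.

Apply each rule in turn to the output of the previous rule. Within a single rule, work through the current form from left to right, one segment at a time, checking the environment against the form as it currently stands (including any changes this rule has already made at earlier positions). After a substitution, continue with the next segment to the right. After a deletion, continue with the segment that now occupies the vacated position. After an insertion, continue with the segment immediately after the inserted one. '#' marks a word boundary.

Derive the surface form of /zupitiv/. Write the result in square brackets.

[zubidif]

(1) Voicing Between Vowels: [zupitiv] → [zubidiv]
(2) Final Vowel Lowering: no change — [zubidiv]
(3) Final Devoicing: [zubidiv] → [zubidif]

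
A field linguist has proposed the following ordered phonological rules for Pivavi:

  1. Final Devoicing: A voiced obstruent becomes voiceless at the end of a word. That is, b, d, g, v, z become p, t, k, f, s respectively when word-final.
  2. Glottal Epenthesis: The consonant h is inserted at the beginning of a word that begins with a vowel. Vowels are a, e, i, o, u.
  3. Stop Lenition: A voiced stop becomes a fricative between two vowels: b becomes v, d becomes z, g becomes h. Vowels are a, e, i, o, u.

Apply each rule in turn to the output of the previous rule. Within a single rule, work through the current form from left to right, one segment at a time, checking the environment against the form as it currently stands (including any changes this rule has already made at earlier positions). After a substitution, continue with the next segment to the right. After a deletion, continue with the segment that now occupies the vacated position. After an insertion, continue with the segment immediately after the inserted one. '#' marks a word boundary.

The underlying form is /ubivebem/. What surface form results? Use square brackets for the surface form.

1 Final Devoicing: no change — [ubivebem]
2 Glottal Epenthesis: [ubivebem] → [hubivebem]
3 Stop Lenition: [hubivebem] → [huvivevem]

[huvivevem]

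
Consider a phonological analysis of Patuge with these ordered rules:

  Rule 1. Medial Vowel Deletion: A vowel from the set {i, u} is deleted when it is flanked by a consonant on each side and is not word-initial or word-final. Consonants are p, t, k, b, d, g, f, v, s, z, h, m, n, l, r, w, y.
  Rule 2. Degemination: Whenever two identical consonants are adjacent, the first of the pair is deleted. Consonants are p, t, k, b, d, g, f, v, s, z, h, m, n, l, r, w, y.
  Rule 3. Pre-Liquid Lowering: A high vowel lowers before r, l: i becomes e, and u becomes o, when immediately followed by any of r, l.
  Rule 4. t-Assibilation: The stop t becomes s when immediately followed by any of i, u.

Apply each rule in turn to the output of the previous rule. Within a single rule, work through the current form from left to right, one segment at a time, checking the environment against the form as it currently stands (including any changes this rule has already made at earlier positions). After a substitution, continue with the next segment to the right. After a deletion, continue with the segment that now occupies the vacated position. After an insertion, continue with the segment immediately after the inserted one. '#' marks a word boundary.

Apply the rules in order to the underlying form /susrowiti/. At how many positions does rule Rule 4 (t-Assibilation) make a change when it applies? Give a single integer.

Rule 1 Medial Vowel Deletion: [susrowiti] → [ssrowti]
Rule 2 Degemination: [ssrowti] → [srowti]
Rule 3 Pre-Liquid Lowering: no change — [srowti]
Rule 4 t-Assibilation: [srowti] → [srowsi]
Rule Rule 4 changed 1 position(s).

1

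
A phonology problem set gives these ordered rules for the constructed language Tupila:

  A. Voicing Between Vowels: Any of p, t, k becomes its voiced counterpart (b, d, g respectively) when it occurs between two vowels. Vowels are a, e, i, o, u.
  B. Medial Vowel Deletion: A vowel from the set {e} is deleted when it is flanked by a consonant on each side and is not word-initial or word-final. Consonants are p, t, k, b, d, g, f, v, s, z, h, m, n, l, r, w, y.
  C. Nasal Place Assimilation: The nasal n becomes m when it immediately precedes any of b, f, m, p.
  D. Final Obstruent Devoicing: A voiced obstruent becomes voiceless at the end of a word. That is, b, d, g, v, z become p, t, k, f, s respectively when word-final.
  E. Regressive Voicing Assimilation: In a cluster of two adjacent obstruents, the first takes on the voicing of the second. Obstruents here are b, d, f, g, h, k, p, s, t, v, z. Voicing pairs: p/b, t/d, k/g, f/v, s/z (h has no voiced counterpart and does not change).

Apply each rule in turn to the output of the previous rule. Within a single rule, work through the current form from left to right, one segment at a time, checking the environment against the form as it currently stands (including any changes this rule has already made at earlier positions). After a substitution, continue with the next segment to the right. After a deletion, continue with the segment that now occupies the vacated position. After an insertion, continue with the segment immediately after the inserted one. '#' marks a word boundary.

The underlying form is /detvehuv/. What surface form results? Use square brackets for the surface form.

A Voicing Between Vowels: no change — [detvehuv]
B Medial Vowel Deletion: [detvehuv] → [dtvhuv]
C Nasal Place Assimilation: no change — [dtvhuv]
D Final Obstruent Devoicing: [dtvhuv] → [dtvhuf]
E Regressive Voicing Assimilation: [dtvhuf] → [tdfhuf]

[tdfhuf]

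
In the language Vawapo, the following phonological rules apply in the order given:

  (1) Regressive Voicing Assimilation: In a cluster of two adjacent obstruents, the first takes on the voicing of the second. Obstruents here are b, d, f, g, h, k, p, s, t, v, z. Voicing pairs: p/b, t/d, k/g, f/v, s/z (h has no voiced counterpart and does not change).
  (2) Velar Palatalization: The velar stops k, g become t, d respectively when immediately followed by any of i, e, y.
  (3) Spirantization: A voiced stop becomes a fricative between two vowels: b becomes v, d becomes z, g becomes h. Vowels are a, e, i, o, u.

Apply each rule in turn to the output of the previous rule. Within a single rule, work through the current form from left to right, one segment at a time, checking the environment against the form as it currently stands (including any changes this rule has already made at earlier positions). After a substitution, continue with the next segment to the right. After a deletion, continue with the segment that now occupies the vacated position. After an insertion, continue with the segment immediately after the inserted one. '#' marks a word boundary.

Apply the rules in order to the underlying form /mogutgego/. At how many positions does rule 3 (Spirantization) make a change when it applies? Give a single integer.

2

(1) Regressive Voicing Assimilation: [mogutgego] → [mogudgego]
(2) Velar Palatalization: [mogudgego] → [moguddego]
(3) Spirantization: [moguddego] → [mohuddeho]
Rule 3 changed 2 position(s).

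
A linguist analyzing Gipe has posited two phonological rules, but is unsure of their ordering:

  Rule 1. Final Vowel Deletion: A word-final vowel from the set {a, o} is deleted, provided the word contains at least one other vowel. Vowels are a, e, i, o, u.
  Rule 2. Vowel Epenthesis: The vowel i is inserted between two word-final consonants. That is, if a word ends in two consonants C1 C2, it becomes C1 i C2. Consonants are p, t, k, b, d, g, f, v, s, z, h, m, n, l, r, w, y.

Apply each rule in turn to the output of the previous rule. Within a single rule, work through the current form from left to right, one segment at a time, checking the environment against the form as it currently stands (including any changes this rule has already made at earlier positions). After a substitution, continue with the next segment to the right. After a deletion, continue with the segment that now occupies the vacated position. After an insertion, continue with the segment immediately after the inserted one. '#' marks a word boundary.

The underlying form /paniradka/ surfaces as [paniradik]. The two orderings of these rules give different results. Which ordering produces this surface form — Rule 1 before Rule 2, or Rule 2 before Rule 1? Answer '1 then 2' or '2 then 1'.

Order 1 then 2:
  1 Final Vowel Deletion: [paniradka] → [paniradk]
  2 Vowel Epenthesis: [paniradk] → [paniradik]
  result: [paniradik]
Order 2 then 1:
  2 Vowel Epenthesis: no change — [paniradka]
  1 Final Vowel Deletion: [paniradka] → [paniradk]
  result: [paniradk]

1 then 2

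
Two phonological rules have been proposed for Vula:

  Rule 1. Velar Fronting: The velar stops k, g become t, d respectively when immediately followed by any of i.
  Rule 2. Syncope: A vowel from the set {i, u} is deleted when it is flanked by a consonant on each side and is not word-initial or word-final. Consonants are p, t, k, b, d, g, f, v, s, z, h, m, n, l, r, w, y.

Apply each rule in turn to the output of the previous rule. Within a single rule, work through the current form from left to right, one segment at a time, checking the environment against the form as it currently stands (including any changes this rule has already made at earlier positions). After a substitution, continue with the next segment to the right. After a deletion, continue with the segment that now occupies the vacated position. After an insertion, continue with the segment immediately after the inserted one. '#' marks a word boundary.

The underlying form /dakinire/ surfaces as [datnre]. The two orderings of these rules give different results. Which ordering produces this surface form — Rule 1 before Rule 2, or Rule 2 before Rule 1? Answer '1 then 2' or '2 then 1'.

Order 1 then 2:
  1 Velar Fronting: [dakinire] → [datinire]
  2 Syncope: [datinire] → [datnre]
  result: [datnre]
Order 2 then 1:
  2 Syncope: [dakinire] → [daknre]
  1 Velar Fronting: no change — [daknre]
  result: [daknre]

1 then 2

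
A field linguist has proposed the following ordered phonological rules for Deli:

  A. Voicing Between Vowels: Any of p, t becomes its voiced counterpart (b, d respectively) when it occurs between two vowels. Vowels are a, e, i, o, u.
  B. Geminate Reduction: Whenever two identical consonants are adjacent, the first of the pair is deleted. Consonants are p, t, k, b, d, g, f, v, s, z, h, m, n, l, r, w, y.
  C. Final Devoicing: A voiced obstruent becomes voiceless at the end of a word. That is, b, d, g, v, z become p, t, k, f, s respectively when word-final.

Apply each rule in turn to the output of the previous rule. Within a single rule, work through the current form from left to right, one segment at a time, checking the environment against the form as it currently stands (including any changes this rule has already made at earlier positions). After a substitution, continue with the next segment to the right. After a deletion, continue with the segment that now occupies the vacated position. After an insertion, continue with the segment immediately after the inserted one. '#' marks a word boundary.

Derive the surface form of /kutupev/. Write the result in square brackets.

A Voicing Between Vowels: [kutupev] → [kudubev]
B Geminate Reduction: no change — [kudubev]
C Final Devoicing: [kudubev] → [kudubef]

[kudubef]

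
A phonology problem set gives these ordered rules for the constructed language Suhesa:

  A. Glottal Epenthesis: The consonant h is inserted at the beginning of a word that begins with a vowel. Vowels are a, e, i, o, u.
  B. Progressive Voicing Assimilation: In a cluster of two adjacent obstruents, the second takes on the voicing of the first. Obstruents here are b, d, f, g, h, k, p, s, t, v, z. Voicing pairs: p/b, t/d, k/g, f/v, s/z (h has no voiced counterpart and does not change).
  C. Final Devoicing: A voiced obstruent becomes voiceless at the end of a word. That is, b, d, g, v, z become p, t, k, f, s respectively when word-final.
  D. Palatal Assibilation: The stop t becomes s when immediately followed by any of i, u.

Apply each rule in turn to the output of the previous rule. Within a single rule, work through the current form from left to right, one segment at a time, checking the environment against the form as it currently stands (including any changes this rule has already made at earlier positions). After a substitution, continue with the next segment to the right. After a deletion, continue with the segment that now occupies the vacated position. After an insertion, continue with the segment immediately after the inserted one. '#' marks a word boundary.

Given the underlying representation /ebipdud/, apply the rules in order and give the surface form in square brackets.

[hebipsut]

A Glottal Epenthesis: [ebipdud] → [hebipdud]
B Progressive Voicing Assimilation: [hebipdud] → [hebiptud]
C Final Devoicing: [hebiptud] → [hebiptut]
D Palatal Assibilation: [hebiptut] → [hebipsut]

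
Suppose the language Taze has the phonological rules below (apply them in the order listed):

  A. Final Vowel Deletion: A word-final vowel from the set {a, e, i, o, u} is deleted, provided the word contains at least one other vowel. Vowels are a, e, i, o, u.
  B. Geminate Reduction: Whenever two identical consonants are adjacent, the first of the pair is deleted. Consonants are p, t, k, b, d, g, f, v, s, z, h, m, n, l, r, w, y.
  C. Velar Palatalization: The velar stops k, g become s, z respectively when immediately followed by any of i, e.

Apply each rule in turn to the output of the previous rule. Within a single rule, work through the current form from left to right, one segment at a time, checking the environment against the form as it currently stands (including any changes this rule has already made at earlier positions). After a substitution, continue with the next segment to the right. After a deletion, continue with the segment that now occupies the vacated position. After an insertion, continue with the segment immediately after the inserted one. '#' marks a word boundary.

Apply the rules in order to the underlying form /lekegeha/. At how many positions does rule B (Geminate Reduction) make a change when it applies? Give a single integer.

0

A Final Vowel Deletion: [lekegeha] → [lekegeh]
B Geminate Reduction: no change — [lekegeh]
C Velar Palatalization: [lekegeh] → [lesezeh]
Rule B changed 0 position(s).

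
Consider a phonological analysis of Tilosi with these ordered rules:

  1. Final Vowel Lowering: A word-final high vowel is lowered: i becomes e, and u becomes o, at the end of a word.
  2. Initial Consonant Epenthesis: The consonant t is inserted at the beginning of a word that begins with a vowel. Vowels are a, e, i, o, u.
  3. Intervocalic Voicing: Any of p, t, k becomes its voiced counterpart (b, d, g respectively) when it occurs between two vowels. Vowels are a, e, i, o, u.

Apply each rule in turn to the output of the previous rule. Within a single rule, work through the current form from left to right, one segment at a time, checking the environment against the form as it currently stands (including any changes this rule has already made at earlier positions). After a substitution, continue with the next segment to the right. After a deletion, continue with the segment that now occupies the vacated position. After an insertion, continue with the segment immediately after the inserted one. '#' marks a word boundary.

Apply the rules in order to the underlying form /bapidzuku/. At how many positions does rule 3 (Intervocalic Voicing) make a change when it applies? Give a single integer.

1 Final Vowel Lowering: [bapidzuku] → [bapidzuko]
2 Initial Consonant Epenthesis: no change — [bapidzuko]
3 Intervocalic Voicing: [bapidzuko] → [babidzugo]
Rule 3 changed 2 position(s).

2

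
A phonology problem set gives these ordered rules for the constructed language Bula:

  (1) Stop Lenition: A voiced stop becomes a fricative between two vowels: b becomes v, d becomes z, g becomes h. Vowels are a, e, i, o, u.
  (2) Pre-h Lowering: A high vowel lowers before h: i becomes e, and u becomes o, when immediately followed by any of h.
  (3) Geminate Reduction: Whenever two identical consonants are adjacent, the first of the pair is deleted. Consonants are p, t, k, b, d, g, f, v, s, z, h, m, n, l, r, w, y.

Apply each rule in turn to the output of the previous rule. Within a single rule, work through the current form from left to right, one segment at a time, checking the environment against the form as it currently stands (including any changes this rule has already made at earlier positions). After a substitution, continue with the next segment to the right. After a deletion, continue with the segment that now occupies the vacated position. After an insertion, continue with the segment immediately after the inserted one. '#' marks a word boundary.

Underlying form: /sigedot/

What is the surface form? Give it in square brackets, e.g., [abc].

[sehezot]

(1) Stop Lenition: [sigedot] → [sihezot]
(2) Pre-h Lowering: [sihezot] → [sehezot]
(3) Geminate Reduction: no change — [sehezot]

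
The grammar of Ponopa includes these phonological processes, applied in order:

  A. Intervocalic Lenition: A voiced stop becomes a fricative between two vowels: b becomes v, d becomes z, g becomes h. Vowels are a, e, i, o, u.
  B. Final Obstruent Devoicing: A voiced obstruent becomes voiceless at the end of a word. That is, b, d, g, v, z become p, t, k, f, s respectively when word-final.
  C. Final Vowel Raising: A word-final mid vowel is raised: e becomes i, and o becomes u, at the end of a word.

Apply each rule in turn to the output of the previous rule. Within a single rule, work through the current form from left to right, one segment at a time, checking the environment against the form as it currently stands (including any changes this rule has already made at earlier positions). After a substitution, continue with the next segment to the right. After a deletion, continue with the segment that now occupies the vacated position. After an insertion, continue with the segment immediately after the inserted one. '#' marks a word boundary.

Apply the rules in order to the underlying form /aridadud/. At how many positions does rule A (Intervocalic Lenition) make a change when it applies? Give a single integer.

A Intervocalic Lenition: [aridadud] → [arizazud]
B Final Obstruent Devoicing: [arizazud] → [arizazut]
C Final Vowel Raising: no change — [arizazut]
Rule A changed 2 position(s).

2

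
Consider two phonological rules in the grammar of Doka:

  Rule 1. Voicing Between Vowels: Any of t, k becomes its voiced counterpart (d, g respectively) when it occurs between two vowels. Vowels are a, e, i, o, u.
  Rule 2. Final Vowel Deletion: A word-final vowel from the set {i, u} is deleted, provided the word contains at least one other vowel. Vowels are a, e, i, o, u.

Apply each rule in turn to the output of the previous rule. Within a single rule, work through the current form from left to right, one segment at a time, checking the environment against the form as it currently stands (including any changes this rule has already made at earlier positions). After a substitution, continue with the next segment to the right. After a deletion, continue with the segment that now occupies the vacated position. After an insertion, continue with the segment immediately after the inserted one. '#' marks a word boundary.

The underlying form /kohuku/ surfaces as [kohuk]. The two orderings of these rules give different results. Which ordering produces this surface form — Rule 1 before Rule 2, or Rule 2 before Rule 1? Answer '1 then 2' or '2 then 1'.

Order 1 then 2:
  1 Voicing Between Vowels: [kohuku] → [kohugu]
  2 Final Vowel Deletion: [kohugu] → [kohug]
  result: [kohug]
Order 2 then 1:
  2 Final Vowel Deletion: [kohuku] → [kohuk]
  1 Voicing Between Vowels: no change — [kohuk]
  result: [kohuk]

2 then 1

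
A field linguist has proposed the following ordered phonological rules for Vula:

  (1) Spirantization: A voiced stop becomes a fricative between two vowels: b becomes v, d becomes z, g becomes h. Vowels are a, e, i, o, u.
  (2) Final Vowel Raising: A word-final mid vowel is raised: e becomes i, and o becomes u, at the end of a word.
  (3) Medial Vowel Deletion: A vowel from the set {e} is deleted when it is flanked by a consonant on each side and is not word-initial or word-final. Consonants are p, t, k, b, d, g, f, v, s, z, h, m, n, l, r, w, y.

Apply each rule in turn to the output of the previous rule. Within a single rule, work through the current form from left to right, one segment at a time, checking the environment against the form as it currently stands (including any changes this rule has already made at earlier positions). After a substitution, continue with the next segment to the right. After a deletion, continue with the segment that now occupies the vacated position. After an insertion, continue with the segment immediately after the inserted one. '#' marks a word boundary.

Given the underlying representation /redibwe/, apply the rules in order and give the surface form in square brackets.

[rzibwi]

(1) Spirantization: [redibwe] → [rezibwe]
(2) Final Vowel Raising: [rezibwe] → [rezibwi]
(3) Medial Vowel Deletion: [rezibwi] → [rzibwi]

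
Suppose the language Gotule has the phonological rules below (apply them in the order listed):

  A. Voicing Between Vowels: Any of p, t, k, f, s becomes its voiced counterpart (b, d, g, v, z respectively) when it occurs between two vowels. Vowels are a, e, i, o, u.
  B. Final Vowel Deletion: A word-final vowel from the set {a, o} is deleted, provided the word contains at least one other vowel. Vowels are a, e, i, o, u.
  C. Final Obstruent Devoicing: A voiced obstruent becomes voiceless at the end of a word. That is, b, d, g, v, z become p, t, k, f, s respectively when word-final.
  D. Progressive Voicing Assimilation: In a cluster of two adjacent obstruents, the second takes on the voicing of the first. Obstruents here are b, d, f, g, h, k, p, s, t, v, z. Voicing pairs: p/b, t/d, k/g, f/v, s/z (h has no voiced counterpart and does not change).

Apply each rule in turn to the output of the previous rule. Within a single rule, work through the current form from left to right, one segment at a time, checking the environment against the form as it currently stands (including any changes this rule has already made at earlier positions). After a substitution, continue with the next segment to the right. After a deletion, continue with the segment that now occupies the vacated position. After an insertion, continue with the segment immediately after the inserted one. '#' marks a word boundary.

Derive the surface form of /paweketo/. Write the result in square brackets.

[paweget]

A Voicing Between Vowels: [paweketo] → [pawegedo]
B Final Vowel Deletion: [pawegedo] → [paweged]
C Final Obstruent Devoicing: [paweged] → [paweget]
D Progressive Voicing Assimilation: no change — [paweget]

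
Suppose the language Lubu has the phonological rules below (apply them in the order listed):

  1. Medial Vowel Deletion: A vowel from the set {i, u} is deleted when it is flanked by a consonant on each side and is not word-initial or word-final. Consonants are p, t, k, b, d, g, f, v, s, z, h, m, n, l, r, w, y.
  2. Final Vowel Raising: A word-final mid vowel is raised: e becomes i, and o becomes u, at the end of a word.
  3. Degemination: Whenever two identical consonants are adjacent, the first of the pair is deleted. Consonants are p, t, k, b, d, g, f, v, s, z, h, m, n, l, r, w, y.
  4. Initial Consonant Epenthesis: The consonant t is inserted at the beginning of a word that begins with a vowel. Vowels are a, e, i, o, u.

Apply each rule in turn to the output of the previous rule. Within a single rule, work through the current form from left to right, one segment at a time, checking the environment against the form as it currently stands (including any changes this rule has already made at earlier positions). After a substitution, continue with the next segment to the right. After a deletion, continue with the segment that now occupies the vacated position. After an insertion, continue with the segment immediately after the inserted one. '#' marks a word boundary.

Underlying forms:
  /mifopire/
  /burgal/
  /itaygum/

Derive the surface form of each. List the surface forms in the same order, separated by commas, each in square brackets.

[mfopri], [brgal], [titaygm]

/mifopire/:
  1 Medial Vowel Deletion: [mifopire] → [mfopre]
  2 Final Vowel Raising: [mfopre] → [mfopri]
  3 Degemination: no change — [mfopri]
  4 Initial Consonant Epenthesis: no change — [mfopri]
/burgal/:
  1 Medial Vowel Deletion: [burgal] → [brgal]
  2 Final Vowel Raising: no change — [brgal]
  3 Degemination: no change — [brgal]
  4 Initial Consonant Epenthesis: no change — [brgal]
/itaygum/:
  1 Medial Vowel Deletion: [itaygum] → [itaygm]
  2 Final Vowel Raising: no change — [itaygm]
  3 Degemination: no change — [itaygm]
  4 Initial Consonant Epenthesis: [itaygm] → [titaygm]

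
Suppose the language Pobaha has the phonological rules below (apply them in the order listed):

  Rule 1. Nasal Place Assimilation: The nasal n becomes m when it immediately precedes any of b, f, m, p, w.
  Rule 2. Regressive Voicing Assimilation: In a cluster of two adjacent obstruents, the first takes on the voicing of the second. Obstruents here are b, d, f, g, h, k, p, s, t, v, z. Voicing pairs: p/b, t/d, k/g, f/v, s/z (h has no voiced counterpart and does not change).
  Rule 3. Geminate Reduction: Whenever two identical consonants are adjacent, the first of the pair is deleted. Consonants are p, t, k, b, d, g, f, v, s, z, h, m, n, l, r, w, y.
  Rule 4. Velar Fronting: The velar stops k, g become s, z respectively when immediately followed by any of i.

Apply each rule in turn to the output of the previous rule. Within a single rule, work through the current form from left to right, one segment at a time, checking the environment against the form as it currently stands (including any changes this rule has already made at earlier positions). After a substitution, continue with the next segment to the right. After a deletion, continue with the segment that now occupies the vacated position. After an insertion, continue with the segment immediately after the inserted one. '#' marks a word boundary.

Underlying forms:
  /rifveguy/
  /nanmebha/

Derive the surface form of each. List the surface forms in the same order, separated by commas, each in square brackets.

/rifveguy/:
  Rule 1 Nasal Place Assimilation: no change — [rifveguy]
  Rule 2 Regressive Voicing Assimilation: [rifveguy] → [rivveguy]
  Rule 3 Geminate Reduction: [rivveguy] → [riveguy]
  Rule 4 Velar Fronting: no change — [riveguy]
/nanmebha/:
  Rule 1 Nasal Place Assimilation: [nanmebha] → [nammebha]
  Rule 2 Regressive Voicing Assimilation: [nammebha] → [nammepha]
  Rule 3 Geminate Reduction: [nammepha] → [namepha]
  Rule 4 Velar Fronting: no change — [namepha]

[riveguy], [namepha]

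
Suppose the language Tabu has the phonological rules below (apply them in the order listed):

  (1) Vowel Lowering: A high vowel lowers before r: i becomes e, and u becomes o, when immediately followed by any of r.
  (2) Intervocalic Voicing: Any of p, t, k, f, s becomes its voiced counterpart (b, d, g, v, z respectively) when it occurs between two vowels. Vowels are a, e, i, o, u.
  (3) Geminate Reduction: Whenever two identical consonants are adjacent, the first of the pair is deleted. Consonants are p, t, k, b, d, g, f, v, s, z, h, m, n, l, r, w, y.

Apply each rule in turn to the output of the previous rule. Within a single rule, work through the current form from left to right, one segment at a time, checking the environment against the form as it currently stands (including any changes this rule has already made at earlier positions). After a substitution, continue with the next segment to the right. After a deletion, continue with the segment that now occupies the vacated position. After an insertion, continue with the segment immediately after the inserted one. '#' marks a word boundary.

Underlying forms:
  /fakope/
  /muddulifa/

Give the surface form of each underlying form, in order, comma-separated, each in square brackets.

[fagobe], [muduliva]

/fakope/:
  (1) Vowel Lowering: no change — [fakope]
  (2) Intervocalic Voicing: [fakope] → [fagobe]
  (3) Geminate Reduction: no change — [fagobe]
/muddulifa/:
  (1) Vowel Lowering: no change — [muddulifa]
  (2) Intervocalic Voicing: [muddulifa] → [mudduliva]
  (3) Geminate Reduction: [mudduliva] → [muduliva]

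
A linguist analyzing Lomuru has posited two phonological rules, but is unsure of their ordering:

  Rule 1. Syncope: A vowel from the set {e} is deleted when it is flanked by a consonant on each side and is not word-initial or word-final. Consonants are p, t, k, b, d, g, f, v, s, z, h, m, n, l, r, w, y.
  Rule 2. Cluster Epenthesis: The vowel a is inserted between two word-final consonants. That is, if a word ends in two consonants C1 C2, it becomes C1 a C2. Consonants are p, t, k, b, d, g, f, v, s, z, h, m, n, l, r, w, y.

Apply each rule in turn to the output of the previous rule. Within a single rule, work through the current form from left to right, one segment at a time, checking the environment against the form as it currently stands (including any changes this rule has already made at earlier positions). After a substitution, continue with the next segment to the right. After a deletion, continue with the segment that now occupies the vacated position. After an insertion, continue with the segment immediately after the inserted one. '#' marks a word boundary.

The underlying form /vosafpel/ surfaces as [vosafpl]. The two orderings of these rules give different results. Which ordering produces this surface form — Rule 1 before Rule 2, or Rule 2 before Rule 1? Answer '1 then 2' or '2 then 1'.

Order 1 then 2:
  1 Syncope: [vosafpel] → [vosafpl]
  2 Cluster Epenthesis: [vosafpl] → [vosafpal]
  result: [vosafpal]
Order 2 then 1:
  2 Cluster Epenthesis: no change — [vosafpel]
  1 Syncope: [vosafpel] → [vosafpl]
  result: [vosafpl]

2 then 1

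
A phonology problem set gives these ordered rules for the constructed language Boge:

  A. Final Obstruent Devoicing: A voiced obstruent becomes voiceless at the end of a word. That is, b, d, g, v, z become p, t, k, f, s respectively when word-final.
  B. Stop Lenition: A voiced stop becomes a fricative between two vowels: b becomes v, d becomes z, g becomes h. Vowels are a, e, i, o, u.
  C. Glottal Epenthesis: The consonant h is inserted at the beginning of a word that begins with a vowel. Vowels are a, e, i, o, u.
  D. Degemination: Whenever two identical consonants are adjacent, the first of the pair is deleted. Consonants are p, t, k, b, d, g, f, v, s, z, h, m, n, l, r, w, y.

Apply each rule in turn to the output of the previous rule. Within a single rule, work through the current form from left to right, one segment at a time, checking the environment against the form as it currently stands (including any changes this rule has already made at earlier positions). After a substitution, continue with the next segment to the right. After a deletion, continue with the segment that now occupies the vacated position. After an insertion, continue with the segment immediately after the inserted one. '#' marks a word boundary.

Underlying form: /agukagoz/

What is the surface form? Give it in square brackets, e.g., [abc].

A Final Obstruent Devoicing: [agukagoz] → [agukagos]
B Stop Lenition: [agukagos] → [ahukahos]
C Glottal Epenthesis: [ahukahos] → [hahukahos]
D Degemination: no change — [hahukahos]

[hahukahos]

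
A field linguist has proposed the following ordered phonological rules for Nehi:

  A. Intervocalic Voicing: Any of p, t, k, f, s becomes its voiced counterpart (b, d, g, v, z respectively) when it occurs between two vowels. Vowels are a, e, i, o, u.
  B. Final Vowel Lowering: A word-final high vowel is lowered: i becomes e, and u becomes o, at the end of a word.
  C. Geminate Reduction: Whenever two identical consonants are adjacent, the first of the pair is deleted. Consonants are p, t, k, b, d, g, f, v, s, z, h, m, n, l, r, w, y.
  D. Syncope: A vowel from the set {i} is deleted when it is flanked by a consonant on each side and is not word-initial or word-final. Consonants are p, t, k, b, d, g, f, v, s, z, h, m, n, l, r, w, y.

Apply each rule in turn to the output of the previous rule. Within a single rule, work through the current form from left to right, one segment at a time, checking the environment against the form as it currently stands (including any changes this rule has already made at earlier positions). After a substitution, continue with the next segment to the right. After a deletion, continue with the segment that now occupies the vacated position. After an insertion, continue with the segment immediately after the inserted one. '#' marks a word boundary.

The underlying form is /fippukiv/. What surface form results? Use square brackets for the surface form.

A Intervocalic Voicing: [fippukiv] → [fippugiv]
B Final Vowel Lowering: no change — [fippugiv]
C Geminate Reduction: [fippugiv] → [fipugiv]
D Syncope: [fipugiv] → [fpugv]

[fpugv]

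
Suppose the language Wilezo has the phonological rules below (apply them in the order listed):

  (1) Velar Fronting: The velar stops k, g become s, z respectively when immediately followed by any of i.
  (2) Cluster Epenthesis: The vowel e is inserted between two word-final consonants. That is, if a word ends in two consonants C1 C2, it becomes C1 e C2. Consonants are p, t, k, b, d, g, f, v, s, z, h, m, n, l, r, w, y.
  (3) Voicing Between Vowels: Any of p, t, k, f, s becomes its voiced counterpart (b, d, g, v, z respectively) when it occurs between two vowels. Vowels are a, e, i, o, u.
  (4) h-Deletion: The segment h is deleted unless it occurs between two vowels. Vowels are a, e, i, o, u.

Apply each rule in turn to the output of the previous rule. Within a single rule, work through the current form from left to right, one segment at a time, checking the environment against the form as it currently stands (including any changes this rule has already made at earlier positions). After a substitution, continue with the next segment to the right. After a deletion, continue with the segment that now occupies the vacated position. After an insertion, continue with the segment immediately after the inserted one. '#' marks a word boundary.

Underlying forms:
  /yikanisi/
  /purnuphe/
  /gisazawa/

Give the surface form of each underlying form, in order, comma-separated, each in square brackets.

[yiganizi], [purnupe], [zizazawa]

/yikanisi/:
  (1) Velar Fronting: no change — [yikanisi]
  (2) Cluster Epenthesis: no change — [yikanisi]
  (3) Voicing Between Vowels: [yikanisi] → [yiganizi]
  (4) h-Deletion: no change — [yiganizi]
/purnuphe/:
  (1) Velar Fronting: no change — [purnuphe]
  (2) Cluster Epenthesis: no change — [purnuphe]
  (3) Voicing Between Vowels: no change — [purnuphe]
  (4) h-Deletion: [purnuphe] → [purnupe]
/gisazawa/:
  (1) Velar Fronting: [gisazawa] → [zisazawa]
  (2) Cluster Epenthesis: no change — [zisazawa]
  (3) Voicing Between Vowels: [zisazawa] → [zizazawa]
  (4) h-Deletion: no change — [zizazawa]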